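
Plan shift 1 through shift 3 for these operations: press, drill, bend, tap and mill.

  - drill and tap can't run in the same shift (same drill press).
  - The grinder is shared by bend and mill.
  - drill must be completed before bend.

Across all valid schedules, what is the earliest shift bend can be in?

shift 2

Precedence pushes bend to at least shift 2.
bend at shift 2 is achievable: press in shift 1, bend in shift 2, drill in shift 1, tap in shift 2, mill in shift 1.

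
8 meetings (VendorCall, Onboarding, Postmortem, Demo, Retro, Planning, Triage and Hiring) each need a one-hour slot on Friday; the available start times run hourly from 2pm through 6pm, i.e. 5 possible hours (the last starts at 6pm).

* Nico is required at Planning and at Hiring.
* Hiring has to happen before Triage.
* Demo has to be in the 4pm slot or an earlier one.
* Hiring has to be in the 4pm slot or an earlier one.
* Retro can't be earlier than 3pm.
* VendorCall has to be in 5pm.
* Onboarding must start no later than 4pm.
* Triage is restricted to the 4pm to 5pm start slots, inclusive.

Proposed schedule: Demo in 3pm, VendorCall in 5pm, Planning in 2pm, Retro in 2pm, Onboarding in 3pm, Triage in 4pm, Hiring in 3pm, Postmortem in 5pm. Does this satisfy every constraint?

Invalid. Retro can't be earlier than 3pm.

Demo has to be in the 4pm slot or an earlier one — holds.
Hiring has to happen before Triage — holds.
Onboarding must start no later than 4pm — holds.
Retro can't be earlier than 3pm — violated.
VendorCall has to be in 5pm — holds.
Hiring has to be in the 4pm slot or an earlier one — holds.
Nico is required at Planning and at Hiring — holds.
Triage is restricted to the 4pm to 5pm start slots, inclusive — holds.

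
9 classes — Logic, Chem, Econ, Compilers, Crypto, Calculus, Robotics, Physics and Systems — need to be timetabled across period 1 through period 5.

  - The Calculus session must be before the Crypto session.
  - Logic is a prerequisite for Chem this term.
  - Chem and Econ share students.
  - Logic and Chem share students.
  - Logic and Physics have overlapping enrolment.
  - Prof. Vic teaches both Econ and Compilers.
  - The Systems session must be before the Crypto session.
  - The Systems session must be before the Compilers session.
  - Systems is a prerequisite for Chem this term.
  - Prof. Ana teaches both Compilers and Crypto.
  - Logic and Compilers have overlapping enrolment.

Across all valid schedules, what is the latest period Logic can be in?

period 4

Downstream work caps Logic at period 4.
Logic at period 4 is achievable: Robotics in period 1, Calculus in period 1, Compilers in period 3, Systems in period 1, Chem in period 5, Logic in period 4, Econ in period 1, Physics in period 1, Crypto in period 2.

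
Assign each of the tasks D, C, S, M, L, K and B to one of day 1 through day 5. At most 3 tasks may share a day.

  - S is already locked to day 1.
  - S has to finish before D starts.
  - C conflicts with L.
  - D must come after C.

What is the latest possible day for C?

day 4

Downstream work caps C at day 4.
C at day 4 is achievable: C -> day 4; K -> day 2; D -> day 5; L -> day 1; M -> day 1; B -> day 2; S -> day 1.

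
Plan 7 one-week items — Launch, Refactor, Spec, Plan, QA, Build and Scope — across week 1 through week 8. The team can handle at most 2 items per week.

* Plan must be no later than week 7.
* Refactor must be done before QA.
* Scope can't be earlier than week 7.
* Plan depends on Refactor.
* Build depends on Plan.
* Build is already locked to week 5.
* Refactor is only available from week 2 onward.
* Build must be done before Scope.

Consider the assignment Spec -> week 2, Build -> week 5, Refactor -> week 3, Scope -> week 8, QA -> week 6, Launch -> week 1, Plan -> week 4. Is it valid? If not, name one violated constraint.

Yes

Refactor is only available from week 2 onward — holds.
The team can handle at most 2 items per week — holds.
Build is already locked to week 5 — holds.
Refactor must be done before QA — holds.
Build must be done before Scope — holds.
Plan must be no later than week 7 — holds.
Build depends on Plan — holds.
Scope can't be earlier than week 7 — holds.
Plan depends on Refactor — holds.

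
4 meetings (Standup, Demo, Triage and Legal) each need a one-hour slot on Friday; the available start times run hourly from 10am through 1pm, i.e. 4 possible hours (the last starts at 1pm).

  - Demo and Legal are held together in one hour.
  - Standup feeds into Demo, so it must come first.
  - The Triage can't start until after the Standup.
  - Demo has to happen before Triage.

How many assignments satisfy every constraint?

Enumerating: Legal in 11am; Demo in 11am; Triage in 12pm; Standup in 10am | Standup in 10am, Triage in 1pm, Demo in 11am, Legal in 11am | Legal=12pm; Demo=12pm; Standup=10am; Triage=1pm | Demo in 12pm; Triage in 1pm; Legal in 12pm; Standup in 11am.

4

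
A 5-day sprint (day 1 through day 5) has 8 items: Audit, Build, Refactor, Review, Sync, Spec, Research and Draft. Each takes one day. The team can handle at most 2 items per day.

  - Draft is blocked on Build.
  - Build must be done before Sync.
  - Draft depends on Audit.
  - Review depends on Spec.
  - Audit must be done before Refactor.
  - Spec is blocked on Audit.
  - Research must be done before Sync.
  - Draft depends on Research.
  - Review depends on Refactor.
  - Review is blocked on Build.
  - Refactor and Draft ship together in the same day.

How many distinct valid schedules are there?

51

Splitting on Audit: it can be day 1 (33), day 2 (18). Listing each branch's schedules as (Build, Refactor, Review, Sync, Spec, Research, Draft) by day number:
Audit=day 1: (1,3,4,4,2,2,3) (1,3,4,5,2,2,3) (1,3,5,4,2,2,3) (1,3,5,4,4,2,3) (1,3,5,5,2,2,3) (1,3,5,5,4,2,3) (1,4,5,3,2,2,4) (1,4,5,3,3,2,4) (1,4,5,5,2,2,4) (1,4,5,5,2,3,4) (1,4,5,5,3,2,4) (1,4,5,5,3,3,4) (2,3,4,4,2,1,3) (2,3,4,5,2,1,3) (2,3,5,4,2,1,3) (2,3,5,4,4,1,3) (2,3,5,4,4,2,3) (2,3,5,5,2,1,3) (2,3,5,5,4,1,3) (2,3,5,5,4,2,3) (2,4,5,3,2,1,4) (2,4,5,3,3,1,4) (2,4,5,3,3,2,4) (2,4,5,5,2,1,4) (2,4,5,5,2,3,4) (2,4,5,5,3,1,4) (2,4,5,5,3,2,4) (2,4,5,5,3,3,4) (3,4,5,5,2,1,4) (3,4,5,5,2,2,4) (3,4,5,5,2,3,4) (3,4,5,5,3,1,4) (3,4,5,5,3,2,4) — 33.
Audit=day 2: (1,3,5,2,4,1,3) (1,3,5,4,4,1,3) (1,3,5,4,4,2,3) (1,3,5,5,4,1,3) (1,3,5,5,4,2,3) (1,4,5,2,3,1,4) (1,4,5,3,3,1,4) (1,4,5,3,3,2,4) (1,4,5,5,3,1,4) (1,4,5,5,3,2,4) (1,4,5,5,3,3,4) (2,3,5,4,4,1,3) (2,3,5,5,4,1,3) (2,4,5,3,3,1,4) (2,4,5,5,3,1,4) (2,4,5,5,3,3,4) (3,4,5,5,3,1,4) (3,4,5,5,3,2,4) — 18.
Summing: 33 + 18 = 51.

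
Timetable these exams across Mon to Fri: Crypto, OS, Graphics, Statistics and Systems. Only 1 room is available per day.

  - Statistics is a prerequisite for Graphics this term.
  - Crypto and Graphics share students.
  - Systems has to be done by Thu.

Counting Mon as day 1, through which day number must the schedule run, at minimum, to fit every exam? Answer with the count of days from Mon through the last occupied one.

The precedence chain requires at least 2 distinct days.
With at most 1 per day and 5 exams, at least 5 days are needed.
5 works (last occupied day: Fri): for example Graphics=Wed, OS=Fri, Statistics=Tue, Systems=Mon, Crypto=Thu.

5 days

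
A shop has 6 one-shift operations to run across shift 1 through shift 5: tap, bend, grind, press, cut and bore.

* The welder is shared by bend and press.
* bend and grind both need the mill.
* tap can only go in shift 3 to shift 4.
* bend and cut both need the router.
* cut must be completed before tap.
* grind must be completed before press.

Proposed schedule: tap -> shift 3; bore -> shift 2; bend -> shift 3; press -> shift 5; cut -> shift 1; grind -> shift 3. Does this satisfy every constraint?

cut must be completed before tap — holds.
grind must be completed before press — holds.
bend and cut both need the router — holds.
bend and grind both need the mill — violated.
tap can only go in shift 3 to shift 4 — holds.
The welder is shared by bend and press — holds.

No. bend and grind both need the mill is not satisfied.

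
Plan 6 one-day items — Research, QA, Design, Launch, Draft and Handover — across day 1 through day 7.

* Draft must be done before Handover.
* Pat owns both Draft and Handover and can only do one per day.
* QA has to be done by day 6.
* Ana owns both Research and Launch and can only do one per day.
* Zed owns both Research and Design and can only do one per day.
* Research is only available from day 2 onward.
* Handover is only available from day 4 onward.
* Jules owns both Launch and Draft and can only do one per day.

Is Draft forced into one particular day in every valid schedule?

No

Draft can be day 1 (e.g. Launch -> day 3; Research -> day 2; Draft -> day 1; Handover -> day 4; Design -> day 1; QA -> day 1) or day 2 (e.g. Draft -> day 2; Research -> day 2; Launch -> day 1; Handover -> day 4; QA -> day 1; Design -> day 1).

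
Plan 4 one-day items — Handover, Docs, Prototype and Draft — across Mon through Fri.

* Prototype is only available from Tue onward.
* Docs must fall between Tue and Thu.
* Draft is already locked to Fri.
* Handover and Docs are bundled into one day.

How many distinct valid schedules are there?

12

Splitting on Handover: it can be Tue (4), Wed (4), Thu (4). Listing each branch's schedules as (Docs, Prototype, Draft):
Handover=Tue: (Tue,Tue,Fri) (Tue,Wed,Fri) (Tue,Thu,Fri) (Tue,Fri,Fri) — 4.
Handover=Wed: (Wed,Tue,Fri) (Wed,Wed,Fri) (Wed,Thu,Fri) (Wed,Fri,Fri) — 4.
Handover=Thu: (Thu,Tue,Fri) (Thu,Wed,Fri) (Thu,Thu,Fri) (Thu,Fri,Fri) — 4.
Summing: 4 + 4 + 4 = 12.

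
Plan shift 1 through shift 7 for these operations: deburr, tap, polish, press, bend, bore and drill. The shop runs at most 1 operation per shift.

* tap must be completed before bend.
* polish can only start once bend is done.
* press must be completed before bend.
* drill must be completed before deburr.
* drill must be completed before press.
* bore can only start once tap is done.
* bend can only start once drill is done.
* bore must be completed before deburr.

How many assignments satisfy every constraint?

30

Splitting on deburr: it can be shift 4 (3), shift 5 (6), shift 6 (9), shift 7 (12). Listing each branch's schedules as (tap, polish, press, bend, bore, drill) by shift number:
deburr=shift 4: (1,7,5,6,2,3) (1,7,5,6,3,2) (2,7,5,6,3,1) — 3.
deburr=shift 5: (1,7,3,6,4,2) (1,7,4,6,2,3) (1,7,4,6,3,2) (2,7,3,6,4,1) (2,7,4,6,3,1) (3,7,2,6,4,1) — 6.
deburr=shift 6: (1,7,3,4,5,2) (1,7,3,5,4,2) (1,7,4,5,2,3) (1,7,4,5,3,2) (2,7,3,4,5,1) (2,7,3,5,4,1) (2,7,4,5,3,1) (3,7,2,4,5,1) (3,7,2,5,4,1) — 9.
deburr=shift 7: (1,5,3,4,6,2) (1,6,3,4,5,2) (1,6,3,5,4,2) (1,6,4,5,2,3) (1,6,4,5,3,2) (2,5,3,4,6,1) (2,6,3,4,5,1) (2,6,3,5,4,1) (2,6,4,5,3,1) (3,5,2,4,6,1) (3,6,2,4,5,1) (3,6,2,5,4,1) — 12.
Summing: 3 + 6 + 9 + 12 = 30.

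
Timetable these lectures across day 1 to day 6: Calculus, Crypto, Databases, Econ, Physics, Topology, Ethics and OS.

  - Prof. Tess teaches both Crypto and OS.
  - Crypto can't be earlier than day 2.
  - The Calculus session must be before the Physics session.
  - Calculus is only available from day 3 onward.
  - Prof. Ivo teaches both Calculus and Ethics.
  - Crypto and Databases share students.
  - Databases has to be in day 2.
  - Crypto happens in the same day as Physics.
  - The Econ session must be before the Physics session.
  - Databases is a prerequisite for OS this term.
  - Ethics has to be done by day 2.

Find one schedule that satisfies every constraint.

Databases -> day 2; Crypto -> day 4; Calculus -> day 3; Ethics -> day 1; OS -> day 3; Econ -> day 1; Topology -> day 1; Physics -> day 4

Checking: Calculus(day 3) before Physics(day 4); Databases(day 2) before OS(day 3); Econ(day 1) before Physics(day 4); Crypto(day 4) != OS(day 3); Calculus(day 3) != Ethics(day 1); Crypto(day 4) != Databases(day 2); Crypto = Physics = day 4; Calculus=day 3 in [day 3,day 6]; Ethics=day 1 in [day 1,day 2]; Crypto=day 4 in [day 2,day 6]; Databases=day 2 in [day 2,day 2].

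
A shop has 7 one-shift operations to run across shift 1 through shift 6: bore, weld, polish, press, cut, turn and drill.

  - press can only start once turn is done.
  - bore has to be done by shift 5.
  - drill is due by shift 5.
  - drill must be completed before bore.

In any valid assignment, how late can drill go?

shift 4

Drill's own window allows nothing later than shift 5; downstream work caps drill at shift 4.
drill at shift 4 is achievable: weld -> shift 1, drill -> shift 4, bore -> shift 5, cut -> shift 1, press -> shift 2, polish -> shift 1, turn -> shift 1.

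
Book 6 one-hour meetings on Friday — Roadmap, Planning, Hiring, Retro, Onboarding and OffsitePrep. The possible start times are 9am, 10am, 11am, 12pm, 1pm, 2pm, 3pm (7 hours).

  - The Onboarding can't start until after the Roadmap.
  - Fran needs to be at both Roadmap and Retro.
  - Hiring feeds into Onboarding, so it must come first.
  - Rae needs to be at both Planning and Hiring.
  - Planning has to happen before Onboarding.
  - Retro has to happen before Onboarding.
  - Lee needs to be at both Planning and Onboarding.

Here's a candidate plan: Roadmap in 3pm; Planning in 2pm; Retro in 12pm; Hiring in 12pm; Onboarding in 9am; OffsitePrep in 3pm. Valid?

No — it violates: The Onboarding can't start until after the Roadmap

Fran needs to be at both Roadmap and Retro — holds.
Planning has to happen before Onboarding — violated.
The Onboarding can't start until after the Roadmap — violated.
Rae needs to be at both Planning and Hiring — holds.
Hiring feeds into Onboarding, so it must come first — violated.
Lee needs to be at both Planning and Onboarding — holds.
Retro has to happen before Onboarding — violated.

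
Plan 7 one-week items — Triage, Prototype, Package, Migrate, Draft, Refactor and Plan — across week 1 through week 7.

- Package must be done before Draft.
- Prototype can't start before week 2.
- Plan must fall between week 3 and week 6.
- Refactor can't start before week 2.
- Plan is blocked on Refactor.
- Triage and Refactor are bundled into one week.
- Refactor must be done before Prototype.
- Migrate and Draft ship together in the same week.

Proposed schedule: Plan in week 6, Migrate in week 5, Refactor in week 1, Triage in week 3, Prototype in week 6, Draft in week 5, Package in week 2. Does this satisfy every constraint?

Invalid. Refactor can't start before week 2.

Prototype can't start before week 2 — holds.
Migrate and Draft ship together in the same week — holds.
Package must be done before Draft — holds.
Triage and Refactor are bundled into one week — violated.
Plan must fall between week 3 and week 6 — holds.
Refactor must be done before Prototype — holds.
Plan is blocked on Refactor — holds.
Refactor can't start before week 2 — violated.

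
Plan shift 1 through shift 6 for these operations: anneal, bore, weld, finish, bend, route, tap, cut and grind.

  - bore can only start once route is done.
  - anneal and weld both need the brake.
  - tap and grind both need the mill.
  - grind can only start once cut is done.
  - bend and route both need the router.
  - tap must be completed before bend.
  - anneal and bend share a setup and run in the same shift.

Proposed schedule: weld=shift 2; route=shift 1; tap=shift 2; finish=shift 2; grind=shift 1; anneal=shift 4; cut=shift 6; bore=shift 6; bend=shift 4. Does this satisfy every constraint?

tap must be completed before bend — holds.
bend and route both need the router — holds.
grind can only start once cut is done — violated.
anneal and bend share a setup and run in the same shift — holds.
bore can only start once route is done — holds.
anneal and weld both need the brake — holds.
tap and grind both need the mill — holds.

Invalid. grind can only start once cut is done.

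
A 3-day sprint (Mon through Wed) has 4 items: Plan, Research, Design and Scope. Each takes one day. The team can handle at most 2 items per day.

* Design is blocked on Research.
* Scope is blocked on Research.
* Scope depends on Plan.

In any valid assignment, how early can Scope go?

Precedence pushes Scope to at least Tue.
Scope at Tue is achievable: Research in Mon, Plan in Mon, Scope in Tue, Design in Tue.

Tue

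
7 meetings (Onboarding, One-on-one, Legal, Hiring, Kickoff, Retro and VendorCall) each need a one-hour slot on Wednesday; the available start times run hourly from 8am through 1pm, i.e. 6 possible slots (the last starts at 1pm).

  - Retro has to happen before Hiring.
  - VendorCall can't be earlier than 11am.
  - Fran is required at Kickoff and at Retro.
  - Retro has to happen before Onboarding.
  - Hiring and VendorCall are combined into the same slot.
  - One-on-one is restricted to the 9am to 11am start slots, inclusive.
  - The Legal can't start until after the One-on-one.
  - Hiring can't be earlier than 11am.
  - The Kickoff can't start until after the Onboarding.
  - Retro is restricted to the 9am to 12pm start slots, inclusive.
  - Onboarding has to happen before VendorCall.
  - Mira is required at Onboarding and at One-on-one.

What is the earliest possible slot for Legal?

10am

Precedence pushes Legal to at least 10am.
Legal at 10am is achievable: Legal -> 10am; Onboarding -> 10am; One-on-one -> 9am; VendorCall -> 11am; Kickoff -> 11am; Retro -> 9am; Hiring -> 11am.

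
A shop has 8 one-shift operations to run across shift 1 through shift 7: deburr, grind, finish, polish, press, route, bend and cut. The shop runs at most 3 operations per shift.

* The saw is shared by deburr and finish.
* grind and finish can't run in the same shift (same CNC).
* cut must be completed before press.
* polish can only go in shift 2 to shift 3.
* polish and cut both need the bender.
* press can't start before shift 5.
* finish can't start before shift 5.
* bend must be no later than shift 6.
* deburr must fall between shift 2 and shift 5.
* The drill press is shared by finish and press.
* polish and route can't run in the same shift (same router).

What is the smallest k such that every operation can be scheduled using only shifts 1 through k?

6 shifts

The precedence chain requires at least 2 distinct shifts.
With at most 3 per shift and 8 operations, at least 3 shifts are needed.
finish can't be placed before shift 5, so the schedule must run through at least shift 5.
Could 5 shifts be enough, i.e. nothing placed later than shift 5? No: finish's window within 5 shifts is {shift 5}; press's window within 5 shifts is {shift 5}; press can't share with finish (shift 5) → nothing is left.
So 5 shifts is not enough.
6 works (last occupied shift: shift 6): for example grind in shift 1; route in shift 1; press in shift 5; bend in shift 2; polish in shift 2; deburr in shift 2; cut in shift 1; finish in shift 6.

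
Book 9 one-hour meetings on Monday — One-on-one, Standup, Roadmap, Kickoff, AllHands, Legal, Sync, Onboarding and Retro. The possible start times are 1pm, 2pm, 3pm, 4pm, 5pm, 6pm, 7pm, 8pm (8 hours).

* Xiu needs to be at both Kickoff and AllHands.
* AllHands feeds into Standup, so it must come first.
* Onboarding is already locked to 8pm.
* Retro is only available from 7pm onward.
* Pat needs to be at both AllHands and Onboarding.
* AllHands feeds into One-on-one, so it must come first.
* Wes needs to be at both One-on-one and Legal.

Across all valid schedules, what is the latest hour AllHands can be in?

7pm

Downstream work caps AllHands at 7pm.
AllHands at 7pm is achievable: Legal=1pm, Sync=1pm, Roadmap=1pm, Standup=8pm, Retro=7pm, One-on-one=8pm, Kickoff=1pm, Onboarding=8pm, AllHands=7pm.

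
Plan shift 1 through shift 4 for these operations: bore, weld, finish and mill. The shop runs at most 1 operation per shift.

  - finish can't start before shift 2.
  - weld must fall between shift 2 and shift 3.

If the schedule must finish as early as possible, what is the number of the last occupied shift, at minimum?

With at most 1 per shift and 4 operations, at least 4 shifts are needed.
weld can't be placed before shift 2, so the schedule must run through at least shift 2.
4 works (last occupied shift: shift 4): for example finish=shift 3, bore=shift 1, mill=shift 4, weld=shift 2.

shift 4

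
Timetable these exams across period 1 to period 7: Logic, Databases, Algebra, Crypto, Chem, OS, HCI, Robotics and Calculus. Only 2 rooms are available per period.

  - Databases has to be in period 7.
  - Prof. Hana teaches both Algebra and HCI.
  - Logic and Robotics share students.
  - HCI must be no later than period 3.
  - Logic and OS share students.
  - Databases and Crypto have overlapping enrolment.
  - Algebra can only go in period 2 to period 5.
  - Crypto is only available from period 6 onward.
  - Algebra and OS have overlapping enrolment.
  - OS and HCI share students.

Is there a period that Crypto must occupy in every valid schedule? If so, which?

Crypto's window is period 6–period 7.
Databases is fixed at period 7, and Crypto can't share a period with Databases.
So Crypto must be period 6.

period 6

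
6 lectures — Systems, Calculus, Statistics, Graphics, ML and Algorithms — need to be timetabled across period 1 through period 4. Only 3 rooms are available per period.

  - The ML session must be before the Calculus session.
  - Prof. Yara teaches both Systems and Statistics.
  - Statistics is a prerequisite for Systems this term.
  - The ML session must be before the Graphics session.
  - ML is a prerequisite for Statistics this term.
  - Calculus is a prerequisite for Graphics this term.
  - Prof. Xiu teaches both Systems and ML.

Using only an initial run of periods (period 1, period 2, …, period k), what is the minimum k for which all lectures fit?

The precedence chain requires at least 3 distinct periods.
With at most 3 per period and 6 lectures, at least 2 periods are needed.
3 works (last occupied period: period 3): for example Systems=period 3, ML=period 1, Graphics=period 3, Calculus=period 2, Algorithms=period 1, Statistics=period 2.

3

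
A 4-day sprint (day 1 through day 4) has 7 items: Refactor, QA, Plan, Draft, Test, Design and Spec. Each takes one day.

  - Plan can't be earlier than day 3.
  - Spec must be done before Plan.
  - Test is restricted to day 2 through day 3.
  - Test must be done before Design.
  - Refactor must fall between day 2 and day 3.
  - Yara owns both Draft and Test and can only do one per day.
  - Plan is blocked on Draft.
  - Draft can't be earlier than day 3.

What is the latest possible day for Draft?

day 3

Draft is available from day 3; downstream work caps Draft at day 3.
Draft at day 3 is achievable: Draft -> day 3, Refactor -> day 2, Spec -> day 1, Plan -> day 4, QA -> day 1, Design -> day 3, Test -> day 2.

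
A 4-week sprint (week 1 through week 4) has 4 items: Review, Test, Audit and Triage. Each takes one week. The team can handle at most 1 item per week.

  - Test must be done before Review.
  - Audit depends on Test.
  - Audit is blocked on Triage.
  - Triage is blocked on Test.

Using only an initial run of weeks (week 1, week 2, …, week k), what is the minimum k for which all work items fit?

4

The precedence chain requires at least 3 distinct weeks.
With at most 1 per week and 4 work items, at least 4 weeks are needed.
4 works (last occupied week: week 4): for example Triage=week 2, Test=week 1, Audit=week 3, Review=week 4.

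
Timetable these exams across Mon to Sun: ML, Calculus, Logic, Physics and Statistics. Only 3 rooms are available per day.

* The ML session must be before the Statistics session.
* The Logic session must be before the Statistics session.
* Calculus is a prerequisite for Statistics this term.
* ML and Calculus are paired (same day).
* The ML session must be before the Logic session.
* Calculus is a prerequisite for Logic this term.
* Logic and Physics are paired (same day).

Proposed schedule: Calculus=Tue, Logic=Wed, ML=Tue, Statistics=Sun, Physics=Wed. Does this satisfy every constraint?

Only 3 rooms are available per day — holds.
The ML session must be before the Logic session — holds.
The ML session must be before the Statistics session — holds.
Logic and Physics are paired (same day) — holds.
The Logic session must be before the Statistics session — holds.
ML and Calculus are paired (same day) — holds.
Calculus is a prerequisite for Logic this term — holds.
Calculus is a prerequisite for Statistics this term — holds.

Valid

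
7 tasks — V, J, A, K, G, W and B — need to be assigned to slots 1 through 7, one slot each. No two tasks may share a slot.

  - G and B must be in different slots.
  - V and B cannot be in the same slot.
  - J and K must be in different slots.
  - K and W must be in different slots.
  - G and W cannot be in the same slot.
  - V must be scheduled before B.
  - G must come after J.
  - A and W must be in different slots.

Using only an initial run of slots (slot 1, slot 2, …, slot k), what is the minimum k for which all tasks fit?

7

The precedence chain requires at least 2 distinct slots.
With at most 1 per slot and 7 tasks, at least 7 slots are needed.
7 works (last occupied slot: 7): for example G=3, A=5, V=1, K=6, W=7, B=4, J=2.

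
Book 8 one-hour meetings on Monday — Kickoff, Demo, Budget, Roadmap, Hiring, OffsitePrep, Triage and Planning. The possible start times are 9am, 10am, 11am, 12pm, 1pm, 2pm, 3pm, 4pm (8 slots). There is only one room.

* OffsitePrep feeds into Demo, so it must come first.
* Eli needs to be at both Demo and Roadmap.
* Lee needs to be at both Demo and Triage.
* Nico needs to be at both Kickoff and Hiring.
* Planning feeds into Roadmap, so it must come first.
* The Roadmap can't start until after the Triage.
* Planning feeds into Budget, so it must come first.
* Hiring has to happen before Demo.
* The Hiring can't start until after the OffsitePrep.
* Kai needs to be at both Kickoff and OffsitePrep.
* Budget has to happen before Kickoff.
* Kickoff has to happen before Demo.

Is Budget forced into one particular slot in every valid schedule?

Budget can be 10am (e.g. Kickoff -> 11am, Hiring -> 1pm, Demo -> 2pm, OffsitePrep -> 12pm, Triage -> 3pm, Planning -> 9am, Budget -> 10am, Roadmap -> 4pm) or 11am (e.g. Planning -> 10am, Triage -> 3pm, OffsitePrep -> 9am, Kickoff -> 12pm, Demo -> 2pm, Roadmap -> 4pm, Budget -> 11am, Hiring -> 1pm).

No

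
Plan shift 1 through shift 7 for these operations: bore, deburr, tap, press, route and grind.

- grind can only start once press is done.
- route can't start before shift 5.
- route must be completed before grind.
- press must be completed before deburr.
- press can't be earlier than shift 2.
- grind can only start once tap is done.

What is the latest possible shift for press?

Press is available from shift 2; downstream work caps press at shift 6.
press at shift 6 is achievable: press in shift 6; tap in shift 1; deburr in shift 7; bore in shift 1; route in shift 5; grind in shift 7.

shift 6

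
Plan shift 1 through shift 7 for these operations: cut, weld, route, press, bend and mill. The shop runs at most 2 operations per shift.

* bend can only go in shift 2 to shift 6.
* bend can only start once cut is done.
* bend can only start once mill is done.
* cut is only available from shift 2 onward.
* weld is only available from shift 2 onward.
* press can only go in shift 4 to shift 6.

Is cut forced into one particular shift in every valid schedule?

No

cut can be shift 2 (e.g. press in shift 4; route in shift 1; mill in shift 1; weld in shift 2; bend in shift 3; cut in shift 2) or shift 3 (e.g. route -> shift 1, mill -> shift 1, weld -> shift 2, cut -> shift 3, press -> shift 4, bend -> shift 4).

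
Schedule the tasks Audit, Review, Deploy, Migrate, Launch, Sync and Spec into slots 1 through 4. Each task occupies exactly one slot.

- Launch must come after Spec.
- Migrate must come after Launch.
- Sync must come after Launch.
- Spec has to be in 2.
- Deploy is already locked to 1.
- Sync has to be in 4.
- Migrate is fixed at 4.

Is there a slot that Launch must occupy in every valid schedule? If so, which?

Spec is fixed at 2 and must come before Launch, so Launch is at least 3.
Sync is fixed at 4 and must come after Launch, so Launch is at most 3.
So Launch must be 3.

3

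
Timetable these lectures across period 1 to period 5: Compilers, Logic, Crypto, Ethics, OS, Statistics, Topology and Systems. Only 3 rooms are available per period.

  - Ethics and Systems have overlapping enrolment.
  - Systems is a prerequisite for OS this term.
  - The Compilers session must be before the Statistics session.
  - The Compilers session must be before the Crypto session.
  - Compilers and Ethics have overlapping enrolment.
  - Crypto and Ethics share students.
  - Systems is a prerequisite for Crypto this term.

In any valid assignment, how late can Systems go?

Downstream work caps Systems at period 4.
Systems at period 4 is achievable: Statistics in period 2; Topology in period 1; Logic in period 1; OS in period 5; Systems in period 4; Compilers in period 1; Ethics in period 2; Crypto in period 5.

period 4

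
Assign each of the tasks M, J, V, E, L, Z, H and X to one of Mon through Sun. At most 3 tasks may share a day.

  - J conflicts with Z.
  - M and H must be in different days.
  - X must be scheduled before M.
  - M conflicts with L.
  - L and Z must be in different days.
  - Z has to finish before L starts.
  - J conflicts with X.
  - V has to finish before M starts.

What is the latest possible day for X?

Sat

Downstream work caps X at Sat.
X at Sat is achievable: Z=Mon; X=Sat; H=Tue; L=Tue; E=Mon; M=Sun; J=Tue; V=Mon.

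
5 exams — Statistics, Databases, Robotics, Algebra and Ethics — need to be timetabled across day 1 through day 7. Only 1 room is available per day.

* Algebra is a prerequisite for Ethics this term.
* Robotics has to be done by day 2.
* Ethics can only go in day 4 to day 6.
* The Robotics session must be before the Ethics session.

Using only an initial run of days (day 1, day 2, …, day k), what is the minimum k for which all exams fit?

The precedence chain requires at least 2 distinct days.
With at most 1 per day and 5 exams, at least 5 days are needed.
Ethics can't be placed before day 4, so the schedule must run through at least day 4.
5 works (last occupied day: day 5): for example Statistics=day 3, Ethics=day 4, Algebra=day 2, Databases=day 5, Robotics=day 1.

5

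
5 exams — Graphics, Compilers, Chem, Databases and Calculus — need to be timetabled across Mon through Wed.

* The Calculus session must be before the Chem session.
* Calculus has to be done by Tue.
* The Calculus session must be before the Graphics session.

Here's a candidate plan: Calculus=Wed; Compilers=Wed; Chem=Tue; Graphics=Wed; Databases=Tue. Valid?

Calculus has to be done by Tue — violated.
The Calculus session must be before the Graphics session — violated.
The Calculus session must be before the Chem session — violated.

No — it violates: The Calculus session must be before the Chem session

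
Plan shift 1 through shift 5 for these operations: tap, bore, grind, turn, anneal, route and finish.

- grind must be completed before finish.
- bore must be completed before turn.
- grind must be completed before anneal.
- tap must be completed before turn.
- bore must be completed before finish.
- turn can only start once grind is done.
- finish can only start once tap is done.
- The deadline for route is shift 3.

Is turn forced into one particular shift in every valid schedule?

No

turn can be shift 2 (e.g. turn=shift 2; route=shift 1; grind=shift 1; finish=shift 2; tap=shift 1; anneal=shift 2; bore=shift 1) or shift 3 (e.g. anneal in shift 2; grind in shift 1; finish in shift 2; turn in shift 3; bore in shift 1; tap in shift 1; route in shift 1).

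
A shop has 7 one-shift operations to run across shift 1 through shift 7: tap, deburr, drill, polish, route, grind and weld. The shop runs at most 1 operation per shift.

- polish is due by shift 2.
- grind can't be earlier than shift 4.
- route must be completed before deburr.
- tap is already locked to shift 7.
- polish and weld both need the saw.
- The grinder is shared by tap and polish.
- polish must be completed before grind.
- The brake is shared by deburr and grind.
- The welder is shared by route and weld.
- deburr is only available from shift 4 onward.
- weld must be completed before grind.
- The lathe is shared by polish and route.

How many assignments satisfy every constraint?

48

Splitting on deburr: it can be shift 4 (12), shift 5 (16), shift 6 (20). Listing each branch's schedules as (tap, drill, polish, route, grind, weld) by shift number:
deburr=shift 4: (7,1,2,3,6,5) (7,2,1,3,6,5) (7,3,1,2,6,5) (7,3,2,1,6,5) (7,5,1,2,6,3) (7,5,1,3,6,2) (7,5,2,1,6,3) (7,5,2,3,6,1) (7,6,1,2,5,3) (7,6,1,3,5,2) (7,6,2,1,5,3) (7,6,2,3,5,1) — 12.
deburr=shift 5: (7,1,2,3,6,4) (7,1,2,4,6,3) (7,2,1,3,6,4) (7,2,1,4,6,3) (7,3,1,2,6,4) (7,3,1,4,6,2) (7,3,2,1,6,4) (7,3,2,4,6,1) (7,4,1,2,6,3) (7,4,1,3,6,2) (7,4,2,1,6,3) (7,4,2,3,6,1) (7,6,1,2,4,3) (7,6,1,3,4,2) (7,6,2,1,4,3) (7,6,2,3,4,1) — 16.
deburr=shift 6: (7,1,2,3,5,4) (7,1,2,4,5,3) (7,1,2,5,4,3) (7,2,1,3,5,4) (7,2,1,4,5,3) (7,2,1,5,4,3) (7,3,1,2,5,4) (7,3,1,4,5,2) (7,3,1,5,4,2) (7,3,2,1,5,4) (7,3,2,4,5,1) (7,3,2,5,4,1) (7,4,1,2,5,3) (7,4,1,3,5,2) (7,4,2,1,5,3) (7,4,2,3,5,1) (7,5,1,2,4,3) (7,5,1,3,4,2) (7,5,2,1,4,3) (7,5,2,3,4,1) — 20.
Summing: 12 + 16 + 20 = 48.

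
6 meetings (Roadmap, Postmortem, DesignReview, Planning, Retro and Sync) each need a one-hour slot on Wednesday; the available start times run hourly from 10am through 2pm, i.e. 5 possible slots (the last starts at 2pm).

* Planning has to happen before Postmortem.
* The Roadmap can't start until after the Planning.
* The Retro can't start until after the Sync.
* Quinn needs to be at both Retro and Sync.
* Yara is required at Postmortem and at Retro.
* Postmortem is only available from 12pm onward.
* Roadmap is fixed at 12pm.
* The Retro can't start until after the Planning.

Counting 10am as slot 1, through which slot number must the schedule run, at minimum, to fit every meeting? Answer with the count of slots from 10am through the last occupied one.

The precedence chain requires at least 2 distinct slots.
Roadmap can't be placed before 12pm — that is slot 3 counting from 10am — so the schedule must run through at least 3 slots.
3 works (last occupied slot: 12pm): for example Planning -> 10am; Retro -> 11am; DesignReview -> 10am; Sync -> 10am; Postmortem -> 12pm; Roadmap -> 12pm.

3 slots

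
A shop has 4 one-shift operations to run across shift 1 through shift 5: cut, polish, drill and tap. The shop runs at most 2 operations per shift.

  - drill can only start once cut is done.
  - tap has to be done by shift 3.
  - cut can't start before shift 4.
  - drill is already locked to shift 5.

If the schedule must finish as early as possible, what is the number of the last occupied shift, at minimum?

shift 5

The precedence chain requires at least 2 distinct shifts.
With at most 2 per shift and 4 operations, at least 2 shifts are needed.
drill can't be placed before shift 5, so the schedule must run through at least shift 5.
5 works (last occupied shift: shift 5): for example tap in shift 1; cut in shift 4; drill in shift 5; polish in shift 1.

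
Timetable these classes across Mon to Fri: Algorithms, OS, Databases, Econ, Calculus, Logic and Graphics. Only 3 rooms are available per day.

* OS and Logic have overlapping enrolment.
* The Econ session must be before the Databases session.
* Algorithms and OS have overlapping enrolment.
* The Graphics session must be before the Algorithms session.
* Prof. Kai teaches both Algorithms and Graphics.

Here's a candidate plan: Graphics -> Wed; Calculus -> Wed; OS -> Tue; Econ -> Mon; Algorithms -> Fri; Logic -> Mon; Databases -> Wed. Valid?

Yes, all constraints hold

Only 3 rooms are available per day — holds.
The Econ session must be before the Databases session — holds.
Algorithms and OS have overlapping enrolment — holds.
The Graphics session must be before the Algorithms session — holds.
OS and Logic have overlapping enrolment — holds.
Prof. Kai teaches both Algorithms and Graphics — holds.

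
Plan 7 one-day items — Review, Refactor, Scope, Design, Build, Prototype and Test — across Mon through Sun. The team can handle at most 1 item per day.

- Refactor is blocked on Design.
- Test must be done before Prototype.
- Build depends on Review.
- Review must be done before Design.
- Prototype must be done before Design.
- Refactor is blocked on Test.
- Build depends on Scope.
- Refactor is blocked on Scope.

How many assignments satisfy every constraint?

50

Splitting on Review: it can be Mon (14), Tue (14), Wed (13), Thu (9). Listing each branch's schedules as (Refactor, Scope, Design, Build, Prototype, Test):
Review=Mon: (Sat,Tue,Fri,Sun,Thu,Wed) (Sat,Wed,Fri,Sun,Thu,Tue) (Sat,Thu,Fri,Sun,Wed,Tue) (Sat,Fri,Thu,Sun,Wed,Tue) (Sun,Tue,Fri,Sat,Thu,Wed) (Sun,Tue,Sat,Wed,Fri,Thu) (Sun,Tue,Sat,Thu,Fri,Wed) (Sun,Tue,Sat,Fri,Thu,Wed) (Sun,Wed,Fri,Sat,Thu,Tue) (Sun,Wed,Sat,Thu,Fri,Tue) (Sun,Wed,Sat,Fri,Thu,Tue) (Sun,Thu,Fri,Sat,Wed,Tue) (Sun,Thu,Sat,Fri,Wed,Tue) (Sun,Fri,Thu,Sat,Wed,Tue) — 14.
Review=Tue: (Sat,Mon,Fri,Sun,Thu,Wed) (Sat,Wed,Fri,Sun,Thu,Mon) (Sat,Thu,Fri,Sun,Wed,Mon) (Sat,Fri,Thu,Sun,Wed,Mon) (Sun,Mon,Fri,Sat,Thu,Wed) (Sun,Mon,Sat,Wed,Fri,Thu) (Sun,Mon,Sat,Thu,Fri,Wed) (Sun,Mon,Sat,Fri,Thu,Wed) (Sun,Wed,Fri,Sat,Thu,Mon) (Sun,Wed,Sat,Thu,Fri,Mon) (Sun,Wed,Sat,Fri,Thu,Mon) (Sun,Thu,Fri,Sat,Wed,Mon) (Sun,Thu,Sat,Fri,Wed,Mon) (Sun,Fri,Thu,Sat,Wed,Mon) — 14.
Review=Wed: (Sat,Mon,Fri,Sun,Thu,Tue) (Sat,Tue,Fri,Sun,Thu,Mon) (Sat,Thu,Fri,Sun,Tue,Mon) (Sat,Fri,Thu,Sun,Tue,Mon) (Sun,Mon,Fri,Sat,Thu,Tue) (Sun,Mon,Sat,Thu,Fri,Tue) (Sun,Mon,Sat,Fri,Thu,Tue) (Sun,Tue,Fri,Sat,Thu,Mon) (Sun,Tue,Sat,Thu,Fri,Mon) (Sun,Tue,Sat,Fri,Thu,Mon) (Sun,Thu,Fri,Sat,Tue,Mon) (Sun,Thu,Sat,Fri,Tue,Mon) (Sun,Fri,Thu,Sat,Tue,Mon) — 13.
Review=Thu: (Sat,Mon,Fri,Sun,Wed,Tue) (Sat,Tue,Fri,Sun,Wed,Mon) (Sat,Wed,Fri,Sun,Tue,Mon) (Sun,Mon,Fri,Sat,Wed,Tue) (Sun,Mon,Sat,Fri,Wed,Tue) (Sun,Tue,Fri,Sat,Wed,Mon) (Sun,Tue,Sat,Fri,Wed,Mon) (Sun,Wed,Fri,Sat,Tue,Mon) (Sun,Wed,Sat,Fri,Tue,Mon) — 9.
Summing: 14 + 14 + 13 + 9 = 50.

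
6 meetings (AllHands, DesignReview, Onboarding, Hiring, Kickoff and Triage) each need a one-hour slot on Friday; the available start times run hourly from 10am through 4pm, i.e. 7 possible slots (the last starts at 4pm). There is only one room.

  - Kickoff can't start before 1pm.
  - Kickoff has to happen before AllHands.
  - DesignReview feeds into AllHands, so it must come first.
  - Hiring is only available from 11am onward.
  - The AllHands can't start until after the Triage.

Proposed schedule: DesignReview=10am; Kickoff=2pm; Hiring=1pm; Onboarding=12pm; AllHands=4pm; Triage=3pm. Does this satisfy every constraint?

Valid

Hiring is only available from 11am onward — holds.
There is only one room — holds.
DesignReview feeds into AllHands, so it must come first — holds.
Kickoff can't start before 1pm — holds.
The AllHands can't start until after the Triage — holds.
Kickoff has to happen before AllHands — holds.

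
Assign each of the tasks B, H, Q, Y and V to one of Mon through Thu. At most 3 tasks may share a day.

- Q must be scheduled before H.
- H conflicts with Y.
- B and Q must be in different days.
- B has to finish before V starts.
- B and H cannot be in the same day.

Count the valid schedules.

54

Splitting on B: it can be Mon (27), Tue (18), Wed (9). Listing each branch's schedules as (H, Q, Y, V):
B=Mon: (Wed,Tue,Mon,Tue) (Wed,Tue,Mon,Wed) (Wed,Tue,Mon,Thu) (Wed,Tue,Tue,Tue) (Wed,Tue,Tue,Wed) (Wed,Tue,Tue,Thu) (Wed,Tue,Thu,Tue) (Wed,Tue,Thu,Wed) (Wed,Tue,Thu,Thu) (Thu,Tue,Mon,Tue) (Thu,Tue,Mon,Wed) (Thu,Tue,Mon,Thu) (Thu,Tue,Tue,Tue) (Thu,Tue,Tue,Wed) (Thu,Tue,Tue,Thu) (Thu,Tue,Wed,Tue) (Thu,Tue,Wed,Wed) (Thu,Tue,Wed,Thu) (Thu,Wed,Mon,Tue) (Thu,Wed,Mon,Wed) (Thu,Wed,Mon,Thu) (Thu,Wed,Tue,Tue) (Thu,Wed,Tue,Wed) (Thu,Wed,Tue,Thu) (Thu,Wed,Wed,Tue) (Thu,Wed,Wed,Wed) (Thu,Wed,Wed,Thu) — 27.
B=Tue: (Wed,Mon,Mon,Wed) (Wed,Mon,Mon,Thu) (Wed,Mon,Tue,Wed) (Wed,Mon,Tue,Thu) (Wed,Mon,Thu,Wed) (Wed,Mon,Thu,Thu) (Thu,Mon,Mon,Wed) (Thu,Mon,Mon,Thu) (Thu,Mon,Tue,Wed) (Thu,Mon,Tue,Thu) (Thu,Mon,Wed,Wed) (Thu,Mon,Wed,Thu) (Thu,Wed,Mon,Wed) (Thu,Wed,Mon,Thu) (Thu,Wed,Tue,Wed) (Thu,Wed,Tue,Thu) (Thu,Wed,Wed,Wed) (Thu,Wed,Wed,Thu) — 18.
B=Wed: (Tue,Mon,Mon,Thu) (Tue,Mon,Wed,Thu) (Tue,Mon,Thu,Thu) (Thu,Mon,Mon,Thu) (Thu,Mon,Tue,Thu) (Thu,Mon,Wed,Thu) (Thu,Tue,Mon,Thu) (Thu,Tue,Tue,Thu) (Thu,Tue,Wed,Thu) — 9.
Summing: 27 + 18 + 9 = 54.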